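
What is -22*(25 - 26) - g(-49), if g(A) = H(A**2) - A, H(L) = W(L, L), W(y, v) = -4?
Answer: -23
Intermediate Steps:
H(L) = -4
g(A) = -4 - A
-22*(25 - 26) - g(-49) = -22*(25 - 26) - (-4 - 1*(-49)) = -22*(-1) - (-4 + 49) = 22 - 1*45 = 22 - 45 = -23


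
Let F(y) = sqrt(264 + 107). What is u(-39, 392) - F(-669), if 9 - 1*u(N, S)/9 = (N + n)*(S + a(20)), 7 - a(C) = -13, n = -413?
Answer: 1676097 - sqrt(371) ≈ 1.6761e+6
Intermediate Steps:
a(C) = 20 (a(C) = 7 - 1*(-13) = 7 + 13 = 20)
F(y) = sqrt(371)
u(N, S) = 81 - 9*(-413 + N)*(20 + S) (u(N, S) = 81 - 9*(N - 413)*(S + 20) = 81 - 9*(-413 + N)*(20 + S))
u(-39, 392) - F(-669) = (74421 - 180*(-39) + 3717*392 - 9*(-39)*392) - sqrt(371) = (74421 + 7020 + 1457064 + 137592) - sqrt(371) = 1676097 - sqrt(371)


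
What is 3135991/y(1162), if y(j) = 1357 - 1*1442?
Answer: -3135991/85 ≈ -36894.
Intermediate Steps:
y(j) = -85 (y(j) = 1357 - 1442 = -85)
3135991/y(1162) = 3135991/(-85) = 3135991*(-1/85) = -3135991/85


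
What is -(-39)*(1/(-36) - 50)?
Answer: -23413/12 ≈ -1951.1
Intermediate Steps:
-(-39)*(1/(-36) - 50) = -(-39)*(-1/36 - 50) = -(-39)*(-1801)/36 = -1*23413/12 = -23413/12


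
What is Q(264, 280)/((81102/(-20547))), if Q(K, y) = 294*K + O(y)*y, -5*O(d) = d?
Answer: -30299976/1931 ≈ -15691.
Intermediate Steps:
O(d) = -d/5
Q(K, y) = 294*K - y²/5 (Q(K, y) = 294*K + (-y/5)*y = 294*K - y²/5)
Q(264, 280)/((81102/(-20547))) = (294*264 - ⅕*280²)/((81102/(-20547))) = (77616 - ⅕*78400)/((81102*(-1/20547))) = (77616 - 15680)/(-27034/6849) = 61936*(-6849/27034) = -30299976/1931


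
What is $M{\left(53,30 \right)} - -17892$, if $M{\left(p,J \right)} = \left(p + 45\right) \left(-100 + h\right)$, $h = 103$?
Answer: $18186$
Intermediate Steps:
$M{\left(p,J \right)} = 135 + 3 p$ ($M{\left(p,J \right)} = \left(p + 45\right) \left(-100 + 103\right) = \left(45 + p\right) 3 = 135 + 3 p$)
$M{\left(53,30 \right)} - -17892 = \left(135 + 3 \cdot 53\right) - -17892 = \left(135 + 159\right) + 17892 = 294 + 17892 = 18186$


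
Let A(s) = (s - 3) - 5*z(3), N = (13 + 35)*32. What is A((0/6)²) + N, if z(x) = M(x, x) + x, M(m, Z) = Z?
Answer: 1503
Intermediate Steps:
N = 1536 (N = 48*32 = 1536)
z(x) = 2*x (z(x) = x + x = 2*x)
A(s) = -33 + s (A(s) = (s - 3) - 10*3 = (-3 + s) - 5*6 = (-3 + s) - 30 = -33 + s)
A((0/6)²) + N = (-33 + (0/6)²) + 1536 = (-33 + (0*(⅙))²) + 1536 = (-33 + 0²) + 1536 = (-33 + 0) + 1536 = -33 + 1536 = 1503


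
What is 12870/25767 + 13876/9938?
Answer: 26969164/14226247 ≈ 1.8957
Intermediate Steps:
12870/25767 + 13876/9938 = 12870*(1/25767) + 13876*(1/9938) = 1430/2863 + 6938/4969 = 26969164/14226247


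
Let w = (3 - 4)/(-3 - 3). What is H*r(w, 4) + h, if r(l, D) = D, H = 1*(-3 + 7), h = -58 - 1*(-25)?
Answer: -17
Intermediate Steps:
h = -33 (h = -58 + 25 = -33)
w = ⅙ (w = -1/(-6) = -1*(-⅙) = ⅙ ≈ 0.16667)
H = 4 (H = 1*4 = 4)
H*r(w, 4) + h = 4*4 - 33 = 16 - 33 = -17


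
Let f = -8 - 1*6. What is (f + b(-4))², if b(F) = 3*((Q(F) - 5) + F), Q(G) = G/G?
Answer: 1444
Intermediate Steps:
Q(G) = 1
f = -14 (f = -8 - 6 = -14)
b(F) = -12 + 3*F (b(F) = 3*((1 - 5) + F) = 3*(-4 + F) = -12 + 3*F)
(f + b(-4))² = (-14 + (-12 + 3*(-4)))² = (-14 + (-12 - 12))² = (-14 - 24)² = (-38)² = 1444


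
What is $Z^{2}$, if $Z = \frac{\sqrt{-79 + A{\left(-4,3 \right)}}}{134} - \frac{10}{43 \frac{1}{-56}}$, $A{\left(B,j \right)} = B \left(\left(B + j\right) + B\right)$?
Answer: $\frac{5630892509}{33200644} + \frac{560 i \sqrt{59}}{2881} \approx 169.6 + 1.493 i$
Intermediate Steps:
$A{\left(B,j \right)} = B \left(j + 2 B\right)$
$Z = \frac{560}{43} + \frac{i \sqrt{59}}{134}$ ($Z = \frac{\sqrt{-79 - 4 \left(3 + 2 \left(-4\right)\right)}}{134} - \frac{10}{43 \frac{1}{-56}} = \sqrt{-79 - 4 \left(3 - 8\right)} \frac{1}{134} - \frac{10}{43 \left(- \frac{1}{56}\right)} = \sqrt{-79 - -20} \cdot \frac{1}{134} - \frac{10}{- \frac{43}{56}} = \sqrt{-79 + 20} \cdot \frac{1}{134} - - \frac{560}{43} = \sqrt{-59} \cdot \frac{1}{134} + \frac{560}{43} = i \sqrt{59} \cdot \frac{1}{134} + \frac{560}{43} = \frac{i \sqrt{59}}{134} + \frac{560}{43} = \frac{560}{43} + \frac{i \sqrt{59}}{134} \approx 13.023 + 0.057322 i$)
$Z^{2} = \left(\frac{560}{43} + \frac{i \sqrt{59}}{134}\right)^{2}$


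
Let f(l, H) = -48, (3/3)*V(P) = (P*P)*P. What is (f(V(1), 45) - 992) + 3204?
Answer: 2164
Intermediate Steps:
V(P) = P**3 (V(P) = (P*P)*P = P**2*P = P**3)
(f(V(1), 45) - 992) + 3204 = (-48 - 992) + 3204 = -1040 + 3204 = 2164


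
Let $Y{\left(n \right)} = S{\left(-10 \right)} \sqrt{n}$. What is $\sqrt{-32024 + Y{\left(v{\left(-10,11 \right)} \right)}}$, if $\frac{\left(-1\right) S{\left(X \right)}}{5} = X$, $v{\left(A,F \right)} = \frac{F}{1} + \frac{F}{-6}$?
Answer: $\frac{\sqrt{-288216 + 75 \sqrt{330}}}{3} \approx 178.53 i$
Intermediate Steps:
$v{\left(A,F \right)} = \frac{5 F}{6}$ ($v{\left(A,F \right)} = F 1 + F \left(- \frac{1}{6}\right) = F - \frac{F}{6} = \frac{5 F}{6}$)
$S{\left(X \right)} = - 5 X$
$Y{\left(n \right)} = 50 \sqrt{n}$ ($Y{\left(n \right)} = \left(-5\right) \left(-10\right) \sqrt{n} = 50 \sqrt{n}$)
$\sqrt{-32024 + Y{\left(v{\left(-10,11 \right)} \right)}} = \sqrt{-32024 + 50 \sqrt{\frac{5}{6} \cdot 11}} = \sqrt{-32024 + 50 \sqrt{\frac{55}{6}}} = \sqrt{-32024 + 50 \frac{\sqrt{330}}{6}} = \sqrt{-32024 + \frac{25 \sqrt{330}}{3}}$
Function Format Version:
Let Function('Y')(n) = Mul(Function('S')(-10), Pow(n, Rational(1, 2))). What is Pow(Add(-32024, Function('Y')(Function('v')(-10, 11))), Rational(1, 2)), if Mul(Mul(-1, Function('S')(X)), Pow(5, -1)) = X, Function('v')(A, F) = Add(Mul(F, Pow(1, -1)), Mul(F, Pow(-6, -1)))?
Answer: Mul(Rational(1, 3), Pow(Add(-288216, Mul(75, Pow(330, Rational(1, 2)))), Rational(1, 2))) ≈ Mul(178.53, I)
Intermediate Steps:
Function('v')(A, F) = Mul(Rational(5, 6), F) (Function('v')(A, F) = Add(Mul(F, 1), Mul(F, Rational(-1, 6))) = Add(F, Mul(Rational(-1, 6), F)) = Mul(Rational(5, 6), F))
Function('S')(X) = Mul(-5, X)
Function('Y')(n) = Mul(50, Pow(n, Rational(1, 2))) (Function('Y')(n) = Mul(Mul(-5, -10), Pow(n, Rational(1, 2))) = Mul(50, Pow(n, Rational(1, 2))))
Pow(Add(-32024, Function('Y')(Function('v')(-10, 11))), Rational(1, 2)) = Pow(Add(-32024, Mul(50, Pow(Mul(Rational(5, 6), 11), Rational(1, 2)))), Rational(1, 2)) = Pow(Add(-32024, Mul(50, Pow(Rational(55, 6), Rational(1, 2)))), Rational(1, 2)) = Pow(Add(-32024, Mul(50, Mul(Rational(1, 6), Pow(330, Rational(1, 2))))), Rational(1, 2)) = Pow(Add(-32024, Mul(Rational(25, 3), Pow(330, Rational(1, 2)))), Rational(1, 2))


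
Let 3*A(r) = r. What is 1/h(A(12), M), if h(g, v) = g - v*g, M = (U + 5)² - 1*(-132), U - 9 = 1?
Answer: -1/1424 ≈ -0.00070225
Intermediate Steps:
U = 10 (U = 9 + 1 = 10)
M = 357 (M = (10 + 5)² - 1*(-132) = 15² + 132 = 225 + 132 = 357)
A(r) = r/3
h(g, v) = g - g*v
1/h(A(12), M) = 1/(((⅓)*12)*(1 - 1*357)) = 1/(4*(1 - 357)) = 1/(4*(-356)) = 1/(-1424) = -1/1424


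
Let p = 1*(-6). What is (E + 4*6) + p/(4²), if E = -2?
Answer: 173/8 ≈ 21.625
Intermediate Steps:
p = -6
(E + 4*6) + p/(4²) = (-2 + 4*6) - 6/(4²) = (-2 + 24) - 6/16 = 22 - 6*1/16 = 22 - 3/8 = 173/8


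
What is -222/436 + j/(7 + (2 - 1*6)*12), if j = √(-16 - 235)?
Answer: -111/218 - I*√251/41 ≈ -0.50917 - 0.38641*I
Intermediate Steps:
j = I*√251 (j = √(-251) = I*√251 ≈ 15.843*I)
-222/436 + j/(7 + (2 - 1*6)*12) = -222/436 + (I*√251)/(7 + (2 - 1*6)*12) = -222*1/436 + (I*√251)/(7 + (2 - 6)*12) = -111/218 + (I*√251)/(7 - 4*12) = -111/218 + (I*√251)/(7 - 48) = -111/218 + (I*√251)/(-41) = -111/218 + (I*√251)*(-1/41) = -111/218 - I*√251/41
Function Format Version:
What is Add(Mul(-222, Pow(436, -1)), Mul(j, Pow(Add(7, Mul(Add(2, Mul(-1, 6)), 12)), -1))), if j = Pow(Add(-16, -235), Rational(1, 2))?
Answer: Add(Rational(-111, 218), Mul(Rational(-1, 41), I, Pow(251, Rational(1, 2)))) ≈ Add(-0.50917, Mul(-0.38641, I))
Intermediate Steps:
j = Mul(I, Pow(251, Rational(1, 2))) (j = Pow(-251, Rational(1, 2)) = Mul(I, Pow(251, Rational(1, 2))) ≈ Mul(15.843, I))
Add(Mul(-222, Pow(436, -1)), Mul(j, Pow(Add(7, Mul(Add(2, Mul(-1, 6)), 12)), -1))) = Add(Mul(-222, Pow(436, -1)), Mul(Mul(I, Pow(251, Rational(1, 2))), Pow(Add(7, Mul(Add(2, Mul(-1, 6)), 12)), -1))) = Add(Mul(-222, Rational(1, 436)), Mul(Mul(I, Pow(251, Rational(1, 2))), Pow(Add(7, Mul(Add(2, -6), 12)), -1))) = Add(Rational(-111, 218), Mul(Mul(I, Pow(251, Rational(1, 2))), Pow(Add(7, Mul(-4, 12)), -1))) = Add(Rational(-111, 218), Mul(Mul(I, Pow(251, Rational(1, 2))), Pow(Add(7, -48), -1))) = Add(Rational(-111, 218), Mul(Mul(I, Pow(251, Rational(1, 2))), Pow(-41, -1))) = Add(Rational(-111, 218), Mul(Mul(I, Pow(251, Rational(1, 2))), Rational(-1, 41))) = Add(Rational(-111, 218), Mul(Rational(-1, 41), I, Pow(251, Rational(1, 2))))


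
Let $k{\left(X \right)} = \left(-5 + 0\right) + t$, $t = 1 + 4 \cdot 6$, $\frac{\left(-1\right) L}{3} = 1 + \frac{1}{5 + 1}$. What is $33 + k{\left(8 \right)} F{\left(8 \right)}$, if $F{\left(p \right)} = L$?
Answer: $-37$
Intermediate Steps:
$L = - \frac{7}{2}$ ($L = - 3 \left(1 + \frac{1}{5 + 1}\right) = - 3 \left(1 + \frac{1}{6}\right) = \left(-3\right) \frac{7}{6} = - \frac{7}{2} \approx -3.5$)
$t = 25$ ($t = 1 + 24 = 25$)
$k{\left(X \right)} = 20$ ($k{\left(X \right)} = \left(-5 + 0\right) + 25 = -5 + 25 = 20$)
$F{\left(p \right)} = - \frac{7}{2}$
$33 + k{\left(8 \right)} F{\left(8 \right)} = 33 + 20 \left(- \frac{7}{2}\right) = 33 - 70 = -37$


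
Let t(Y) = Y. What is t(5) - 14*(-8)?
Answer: 117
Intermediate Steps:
t(5) - 14*(-8) = 5 - 14*(-8) = 5 + 112 = 117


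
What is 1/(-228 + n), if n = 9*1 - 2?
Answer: -1/221 ≈ -0.0045249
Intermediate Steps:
n = 7 (n = 9 - 2 = 7)
1/(-228 + n) = 1/(-228 + 7) = 1/(-221) = -1/221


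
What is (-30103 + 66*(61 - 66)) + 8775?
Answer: -21658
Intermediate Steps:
(-30103 + 66*(61 - 66)) + 8775 = (-30103 + 66*(-5)) + 8775 = (-30103 - 330) + 8775 = -30433 + 8775 = -21658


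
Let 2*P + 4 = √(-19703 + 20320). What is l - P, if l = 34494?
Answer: 34496 - √617/2 ≈ 34484.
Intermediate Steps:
P = -2 + √617/2 (P = -2 + √(-19703 + 20320)/2 = -2 + √617/2 ≈ 10.420)
l - P = 34494 - (-2 + √617/2) = 34494 + (2 - √617/2) = 34496 - √617/2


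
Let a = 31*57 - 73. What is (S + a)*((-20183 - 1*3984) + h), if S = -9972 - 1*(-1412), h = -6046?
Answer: 207442458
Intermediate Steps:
S = -8560 (S = -9972 + 1412 = -8560)
a = 1694 (a = 1767 - 73 = 1694)
(S + a)*((-20183 - 1*3984) + h) = (-8560 + 1694)*((-20183 - 1*3984) - 6046) = -6866*((-20183 - 3984) - 6046) = -6866*(-24167 - 6046) = -6866*(-30213) = 207442458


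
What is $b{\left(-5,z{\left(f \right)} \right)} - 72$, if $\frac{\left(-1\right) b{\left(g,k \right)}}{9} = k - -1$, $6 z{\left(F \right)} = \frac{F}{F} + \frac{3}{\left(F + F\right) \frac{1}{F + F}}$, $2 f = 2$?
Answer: $-87$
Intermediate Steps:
$f = 1$ ($f = \frac{1}{2} \cdot 2 = 1$)
$z{\left(F \right)} = \frac{2}{3}$ ($z{\left(F \right)} = \frac{\frac{F}{F} + \frac{3}{\left(F + F\right) \frac{1}{F + F}}}{6} = \frac{1 + \frac{3}{2 F \frac{1}{2 F}}}{6} = \frac{1 + \frac{3}{1}}{6} = \frac{1 + 3 \cdot 1}{6} = \frac{1 + 3}{6} = \frac{1}{6} \cdot 4 = \frac{2}{3}$)
$b{\left(g,k \right)} = -9 - 9 k$ ($b{\left(g,k \right)} = - 9 \left(k - -1\right) = - 9 \left(k + 1\right) = - 9 \left(1 + k\right) = -9 - 9 k$)
$b{\left(-5,z{\left(f \right)} \right)} - 72 = \left(-9 - 6\right) - 72 = -15 - 72 = -87$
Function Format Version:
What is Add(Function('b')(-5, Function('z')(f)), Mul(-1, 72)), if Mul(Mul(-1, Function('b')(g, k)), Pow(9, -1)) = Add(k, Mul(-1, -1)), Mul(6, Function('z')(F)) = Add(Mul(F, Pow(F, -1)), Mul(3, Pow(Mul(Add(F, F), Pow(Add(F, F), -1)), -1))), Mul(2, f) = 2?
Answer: -87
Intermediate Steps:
f = 1 (f = Mul(Rational(1, 2), 2) = 1)
Function('z')(F) = Rational(2, 3) (Function('z')(F) = Mul(Rational(1, 6), Add(Mul(F, Pow(F, -1)), Mul(3, Pow(Mul(Add(F, F), Pow(Add(F, F), -1)), -1)))) = Mul(Rational(1, 6), Add(1, Mul(3, Pow(Mul(Mul(2, F), Pow(Mul(2, F), -1)), -1)))) = Mul(Rational(1, 6), Add(1, Mul(3, Pow(Mul(Mul(2, F), Mul(Rational(1, 2), Pow(F, -1))), -1)))) = Mul(Rational(1, 6), Add(1, Mul(3, Pow(1, -1)))) = Mul(Rational(1, 6), Add(1, Mul(3, 1))) = Mul(Rational(1, 6), Add(1, 3)) = Mul(Rational(1, 6), 4) = Rational(2, 3))
Function('b')(g, k) = Add(-9, Mul(-9, k)) (Function('b')(g, k) = Mul(-9, Add(k, Mul(-1, -1))) = Mul(-9, Add(k, 1)) = Mul(-9, Add(1, k)) = Add(-9, Mul(-9, k)))
Add(Function('b')(-5, Function('z')(f)), Mul(-1, 72)) = Add(Add(-9, Mul(-9, Rational(2, 3))), Mul(-1, 72)) = Add(Add(-9, -6), -72) = Add(-15, -72) = -87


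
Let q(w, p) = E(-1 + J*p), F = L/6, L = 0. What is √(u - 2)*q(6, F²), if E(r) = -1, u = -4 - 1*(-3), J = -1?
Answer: -I*√3 ≈ -1.732*I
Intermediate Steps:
u = -1 (u = -4 + 3 = -1)
F = 0 (F = 0/6 = 0*(⅙) = 0)
q(w, p) = -1
√(u - 2)*q(6, F²) = √(-1 - 2)*(-1) = √(-3)*(-1) = (I*√3)*(-1) = -I*√3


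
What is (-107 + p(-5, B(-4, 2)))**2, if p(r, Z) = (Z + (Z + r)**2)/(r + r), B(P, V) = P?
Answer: 1315609/100 ≈ 13156.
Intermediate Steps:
p(r, Z) = (Z + (Z + r)**2)/(2*r) (p(r, Z) = (Z + (Z + r)**2)/((2*r)) = (Z + (Z + r)**2)*(1/(2*r)) = (Z + (Z + r)**2)/(2*r))
(-107 + p(-5, B(-4, 2)))**2 = (-107 + (1/2)*(-4 + (-4 - 5)**2)/(-5))**2 = (-107 + (1/2)*(-1/5)*(-4 + (-9)**2))**2 = (-107 + (1/2)*(-1/5)*(-4 + 81))**2 = (-107 + (1/2)*(-1/5)*77)**2 = (-107 - 77/10)**2 = (-1147/10)**2 = 1315609/100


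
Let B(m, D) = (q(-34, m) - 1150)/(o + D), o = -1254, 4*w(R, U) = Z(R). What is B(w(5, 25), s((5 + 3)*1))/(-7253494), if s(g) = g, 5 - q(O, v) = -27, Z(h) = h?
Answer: -559/4518926762 ≈ -1.2370e-7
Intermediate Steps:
q(O, v) = 32 (q(O, v) = 5 - 1*(-27) = 5 + 27 = 32)
w(R, U) = R/4
B(m, D) = -1118/(-1254 + D) (B(m, D) = (32 - 1150)/(-1254 + D) = -1118/(-1254 + D))
B(w(5, 25), s((5 + 3)*1))/(-7253494) = -1118/(-1254 + (5 + 3)*1)/(-7253494) = -1118/(-1254 + 8*1)*(-1/7253494) = -1118/(-1254 + 8)*(-1/7253494) = -1118/(-1246)*(-1/7253494) = -1118*(-1/1246)*(-1/7253494) = (559/623)*(-1/7253494) = -559/4518926762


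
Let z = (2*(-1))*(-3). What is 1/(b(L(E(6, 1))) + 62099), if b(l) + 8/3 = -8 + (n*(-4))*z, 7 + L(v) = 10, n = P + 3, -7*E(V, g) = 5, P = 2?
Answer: 3/185905 ≈ 1.6137e-5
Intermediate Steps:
z = 6 (z = -2*(-3) = 6)
E(V, g) = -5/7 (E(V, g) = -⅐*5 = -5/7)
n = 5 (n = 2 + 3 = 5)
L(v) = 3 (L(v) = -7 + 10 = 3)
b(l) = -392/3 (b(l) = -8/3 + (-8 + (5*(-4))*6) = -8/3 + (-8 - 20*6) = -8/3 + (-8 - 120) = -8/3 - 128 = -392/3)
1/(b(L(E(6, 1))) + 62099) = 1/(-392/3 + 62099) = 1/(185905/3) = 3/185905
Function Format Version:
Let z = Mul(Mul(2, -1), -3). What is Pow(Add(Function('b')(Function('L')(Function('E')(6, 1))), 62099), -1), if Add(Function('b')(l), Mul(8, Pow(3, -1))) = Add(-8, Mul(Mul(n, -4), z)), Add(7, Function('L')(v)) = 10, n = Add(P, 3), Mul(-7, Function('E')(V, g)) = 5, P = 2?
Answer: Rational(3, 185905) ≈ 1.6137e-5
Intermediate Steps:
z = 6 (z = Mul(-2, -3) = 6)
Function('E')(V, g) = Rational(-5, 7) (Function('E')(V, g) = Mul(Rational(-1, 7), 5) = Rational(-5, 7))
n = 5 (n = Add(2, 3) = 5)
Function('L')(v) = 3 (Function('L')(v) = Add(-7, 10) = 3)
Function('b')(l) = Rational(-392, 3) (Function('b')(l) = Add(Rational(-8, 3), Add(-8, Mul(Mul(5, -4), 6))) = Add(Rational(-8, 3), Add(-8, Mul(-20, 6))) = Add(Rational(-8, 3), Add(-8, -120)) = Add(Rational(-8, 3), -128) = Rational(-392, 3))
Pow(Add(Function('b')(Function('L')(Function('E')(6, 1))), 62099), -1) = Pow(Add(Rational(-392, 3), 62099), -1) = Pow(Rational(185905, 3), -1) = Rational(3, 185905)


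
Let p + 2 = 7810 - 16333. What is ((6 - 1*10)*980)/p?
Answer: 784/1705 ≈ 0.45982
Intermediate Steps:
p = -8525 (p = -2 + (7810 - 16333) = -2 - 8523 = -8525)
((6 - 1*10)*980)/p = ((6 - 1*10)*980)/(-8525) = ((6 - 10)*980)*(-1/8525) = -4*980*(-1/8525) = -3920*(-1/8525) = 784/1705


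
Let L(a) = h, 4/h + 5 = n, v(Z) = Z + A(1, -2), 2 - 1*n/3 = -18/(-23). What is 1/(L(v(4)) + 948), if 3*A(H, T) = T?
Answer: 31/29296 ≈ 0.0010582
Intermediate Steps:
A(H, T) = T/3
n = 84/23 (n = 6 - (-54)/(-23) = 6 - (-54)*(-1)/23 = 6 - 3*18/23 = 6 - 54/23 = 84/23 ≈ 3.6522)
v(Z) = -⅔ + Z (v(Z) = Z + (⅓)*(-2) = Z - ⅔ = -⅔ + Z)
h = -92/31 (h = 4/(-5 + 84/23) = 4/(-31/23) = 4*(-23/31) = -92/31 ≈ -2.9677)
L(a) = -92/31
1/(L(v(4)) + 948) = 1/(-92/31 + 948) = 1/(29296/31) = 31/29296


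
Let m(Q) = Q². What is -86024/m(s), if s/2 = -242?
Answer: -10753/29282 ≈ -0.36722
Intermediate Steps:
s = -484 (s = 2*(-242) = -484)
-86024/m(s) = -86024/((-484)²) = -86024/234256 = -86024*1/234256 = -10753/29282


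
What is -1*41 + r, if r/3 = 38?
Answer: 73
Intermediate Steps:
r = 114 (r = 3*38 = 114)
-1*41 + r = -1*41 + 114 = -41 + 114 = 73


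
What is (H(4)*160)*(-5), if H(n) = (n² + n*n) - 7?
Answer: -20000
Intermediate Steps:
H(n) = -7 + 2*n² (H(n) = (n² + n²) - 7 = 2*n² - 7 = -7 + 2*n²)
(H(4)*160)*(-5) = ((-7 + 2*4²)*160)*(-5) = ((-7 + 2*16)*160)*(-5) = ((-7 + 32)*160)*(-5) = (25*160)*(-5) = 4000*(-5) = -20000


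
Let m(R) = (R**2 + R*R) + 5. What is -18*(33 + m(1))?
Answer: -720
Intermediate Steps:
m(R) = 5 + 2*R**2 (m(R) = (R**2 + R**2) + 5 = 2*R**2 + 5 = 5 + 2*R**2)
-18*(33 + m(1)) = -18*(33 + (5 + 2*1**2)) = -18*(33 + (5 + 2*1)) = -18*(33 + (5 + 2)) = -18*(33 + 7) = -18*40 = -720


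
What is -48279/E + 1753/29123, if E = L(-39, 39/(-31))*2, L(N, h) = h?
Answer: 14529015187/757198 ≈ 19188.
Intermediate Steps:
E = -78/31 (E = (39/(-31))*2 = (39*(-1/31))*2 = -39/31*2 = -78/31 ≈ -2.5161)
-48279/E + 1753/29123 = -48279/(-78/31) + 1753/29123 = -48279*(-31/78) + 1753*(1/29123) = 498883/26 + 1753/29123 = 14529015187/757198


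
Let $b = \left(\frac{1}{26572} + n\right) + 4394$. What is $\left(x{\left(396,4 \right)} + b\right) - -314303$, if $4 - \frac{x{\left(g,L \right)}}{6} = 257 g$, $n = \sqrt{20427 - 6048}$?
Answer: $- \frac{7756659091}{26572} + \sqrt{14379} \approx -2.9179 \cdot 10^{5}$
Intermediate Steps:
$n = \sqrt{14379}$ ($n = \sqrt{20427 - 6048} = \sqrt{14379} \approx 119.91$)
$x{\left(g,L \right)} = 24 - 1542 g$ ($x{\left(g,L \right)} = 24 - 6 \cdot 257 g = 24 - 1542 g$)
$b = \frac{116757369}{26572} + \sqrt{14379}$ ($b = \left(\frac{1}{26572} + \sqrt{14379}\right) + 4394 = \frac{116757369}{26572} + \sqrt{14379} \approx 4513.9$)
$\left(x{\left(396,4 \right)} + b\right) - -314303 = \left(\left(24 - 610632\right) + \left(\frac{116757369}{26572} + \sqrt{14379}\right)\right) - -314303 = \left(\left(24 - 610632\right) + \left(\frac{116757369}{26572} + \sqrt{14379}\right)\right) + 314303 = \left(-610608 + \left(\frac{116757369}{26572} + \sqrt{14379}\right)\right) + 314303 = \left(- \frac{16108318407}{26572} + \sqrt{14379}\right) + 314303 = - \frac{7756659091}{26572} + \sqrt{14379}$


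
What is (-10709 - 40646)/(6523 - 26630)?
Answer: 51355/20107 ≈ 2.5541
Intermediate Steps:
(-10709 - 40646)/(6523 - 26630) = -51355/(-20107) = -51355*(-1/20107) = 51355/20107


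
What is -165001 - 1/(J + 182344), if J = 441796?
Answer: -102983724141/624140 ≈ -1.6500e+5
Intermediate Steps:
-165001 - 1/(J + 182344) = -165001 - 1/(441796 + 182344) = -165001 - 1/624140 = -102983724141/624140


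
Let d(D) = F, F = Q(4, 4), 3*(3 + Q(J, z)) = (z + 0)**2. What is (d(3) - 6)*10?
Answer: -110/3 ≈ -36.667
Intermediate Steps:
Q(J, z) = -3 + z**2/3 (Q(J, z) = -3 + (z + 0)**2/3 = -3 + z**2/3)
F = 7/3 (F = -3 + (1/3)*4**2 = -3 + (1/3)*16 = -3 + 16/3 = 7/3 ≈ 2.3333)
d(D) = 7/3
(d(3) - 6)*10 = (7/3 - 6)*10 = -11/3*10 = -110/3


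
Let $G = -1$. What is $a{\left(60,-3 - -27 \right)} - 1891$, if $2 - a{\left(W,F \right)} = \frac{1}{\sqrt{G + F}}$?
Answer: $-1889 - \frac{\sqrt{23}}{23} \approx -1889.2$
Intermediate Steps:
$a{\left(W,F \right)} = 2 - \frac{1}{\sqrt{-1 + F}}$
$a{\left(60,-3 - -27 \right)} - 1891 = \left(2 - \frac{1}{\sqrt{-1 - -24}}\right) - 1891 = \left(2 - \frac{1}{\sqrt{-1 + \left(-3 + 27\right)}}\right) - 1891 = \left(2 - \frac{1}{\sqrt{-1 + 24}}\right) - 1891 = \left(2 - \frac{1}{\sqrt{23}}\right) - 1891 = \left(2 - \frac{\sqrt{23}}{23}\right) - 1891 = -1889 - \frac{\sqrt{23}}{23}$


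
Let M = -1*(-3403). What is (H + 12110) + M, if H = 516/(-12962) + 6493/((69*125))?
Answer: 867195225508/55898625 ≈ 15514.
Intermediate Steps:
M = 3403
H = 39855883/55898625 (H = 516*(-1/12962) + 6493/8625 = -258/6481 + 6493*(1/8625) = -258/6481 + 6493/8625 = 39855883/55898625 ≈ 0.71300)
(H + 12110) + M = (39855883/55898625 + 12110) + 3403 = 676972204633/55898625 + 3403 = 867195225508/55898625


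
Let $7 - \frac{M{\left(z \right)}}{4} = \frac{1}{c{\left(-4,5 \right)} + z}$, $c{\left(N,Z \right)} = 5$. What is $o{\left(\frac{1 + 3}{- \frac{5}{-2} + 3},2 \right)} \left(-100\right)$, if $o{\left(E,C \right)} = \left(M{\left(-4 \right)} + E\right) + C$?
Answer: $- \frac{29400}{11} \approx -2672.7$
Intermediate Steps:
$M{\left(z \right)} = 28 - \frac{4}{5 + z}$
$o{\left(E,C \right)} = 24 + C + E$ ($o{\left(E,C \right)} = \left(\frac{4 \left(34 + 7 \left(-4\right)\right)}{5 - 4} + E\right) + C = \left(\frac{4 \left(34 - 28\right)}{1} + E\right) + C = \left(4 \cdot 1 \cdot 6 + E\right) + C = \left(24 + E\right) + C = 24 + C + E$)
$o{\left(\frac{1 + 3}{- \frac{5}{-2} + 3},2 \right)} \left(-100\right) = \left(24 + 2 + \frac{1 + 3}{- \frac{5}{-2} + 3}\right) \left(-100\right) = \left(24 + 2 + \frac{4}{\left(-5\right) \left(- \frac{1}{2}\right) + 3}\right) \left(-100\right) = \left(24 + 2 + \frac{4}{\frac{5}{2} + 3}\right) \left(-100\right) = \left(24 + 2 + \frac{4}{\frac{11}{2}}\right) \left(-100\right) = \left(24 + 2 + 4 \cdot \frac{2}{11}\right) \left(-100\right) = \left(24 + 2 + \frac{8}{11}\right) \left(-100\right) = \frac{294}{11} \left(-100\right) = - \frac{29400}{11}$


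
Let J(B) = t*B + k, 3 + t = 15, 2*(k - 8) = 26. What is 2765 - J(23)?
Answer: 2468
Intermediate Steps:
k = 21 (k = 8 + (1/2)*26 = 8 + 13 = 21)
t = 12 (t = -3 + 15 = 12)
J(B) = 21 + 12*B (J(B) = 12*B + 21 = 21 + 12*B)
2765 - J(23) = 2765 - (21 + 12*23) = 2765 - (21 + 276) = 2765 - 1*297 = 2765 - 297 = 2468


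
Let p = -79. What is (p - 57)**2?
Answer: 18496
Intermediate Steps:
(p - 57)**2 = (-79 - 57)**2 = (-136)**2 = 18496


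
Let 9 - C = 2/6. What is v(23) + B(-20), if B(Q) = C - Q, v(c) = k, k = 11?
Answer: 119/3 ≈ 39.667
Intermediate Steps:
v(c) = 11
C = 26/3 (C = 9 - 2/6 = 9 - 1*⅓ = 9 - ⅓ = 26/3 ≈ 8.6667)
B(Q) = 26/3 - Q
v(23) + B(-20) = 11 + (26/3 - 1*(-20)) = 11 + (26/3 + 20) = 11 + 86/3 = 119/3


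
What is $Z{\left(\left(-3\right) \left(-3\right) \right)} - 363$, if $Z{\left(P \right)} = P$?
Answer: $-354$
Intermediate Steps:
$Z{\left(\left(-3\right) \left(-3\right) \right)} - 363 = \left(-3\right) \left(-3\right) - 363 = 9 - 363 = -354$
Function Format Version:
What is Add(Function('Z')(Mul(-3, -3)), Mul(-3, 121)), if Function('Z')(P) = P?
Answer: -354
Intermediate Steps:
Add(Function('Z')(Mul(-3, -3)), Mul(-3, 121)) = Add(Mul(-3, -3), Mul(-3, 121)) = Add(9, -363) = -354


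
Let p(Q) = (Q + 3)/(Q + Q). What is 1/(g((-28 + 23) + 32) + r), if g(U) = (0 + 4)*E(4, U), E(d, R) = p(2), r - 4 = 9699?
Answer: 1/9708 ≈ 0.00010301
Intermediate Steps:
r = 9703 (r = 4 + 9699 = 9703)
p(Q) = (3 + Q)/(2*Q) (p(Q) = (3 + Q)/((2*Q)) = (3 + Q)*(1/(2*Q)) = (3 + Q)/(2*Q))
E(d, R) = 5/4 (E(d, R) = (½)*(3 + 2)/2 = (½)*(½)*5 = 5/4)
g(U) = 5 (g(U) = (0 + 4)*(5/4) = 4*(5/4) = 5)
1/(g((-28 + 23) + 32) + r) = 1/(5 + 9703) = 1/9708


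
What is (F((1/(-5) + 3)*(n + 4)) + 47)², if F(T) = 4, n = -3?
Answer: 2601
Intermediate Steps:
(F((1/(-5) + 3)*(n + 4)) + 47)² = (4 + 47)² = 51² = 2601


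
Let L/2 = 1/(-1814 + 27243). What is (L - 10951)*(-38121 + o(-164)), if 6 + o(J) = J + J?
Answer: 10708678330535/25429 ≈ 4.2112e+8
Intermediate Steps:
L = 2/25429 (L = 2/(-1814 + 27243) = 2/25429 ≈ 7.8650e-5)
o(J) = -6 + 2*J (o(J) = -6 + (J + J) = -6 + 2*J)
(L - 10951)*(-38121 + o(-164)) = (2/25429 - 10951)*(-38121 + (-6 + 2*(-164))) = -278472977*(-38121 + (-6 - 328))/25429 = -278472977*(-38121 - 334)/25429 = -278472977/25429*(-38455) = 10708678330535/25429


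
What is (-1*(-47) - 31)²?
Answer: 256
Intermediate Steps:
(-1*(-47) - 31)² = (47 - 31)² = 16² = 256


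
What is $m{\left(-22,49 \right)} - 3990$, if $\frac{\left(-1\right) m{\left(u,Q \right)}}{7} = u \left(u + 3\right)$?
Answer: $-6916$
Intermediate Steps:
$m{\left(u,Q \right)} = - 7 u \left(3 + u\right)$ ($m{\left(u,Q \right)} = - 7 u \left(u + 3\right) = - 7 u \left(3 + u\right)$)
$m{\left(-22,49 \right)} - 3990 = \left(-7\right) \left(-22\right) \left(3 - 22\right) - 3990 = \left(-7\right) \left(-22\right) \left(-19\right) - 3990 = -2926 - 3990 = -6916$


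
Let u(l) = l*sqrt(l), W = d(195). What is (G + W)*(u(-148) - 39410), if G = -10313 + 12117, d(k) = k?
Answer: -78780590 - 591704*I*sqrt(37) ≈ -7.8781e+7 - 3.5992e+6*I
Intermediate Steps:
G = 1804
W = 195
u(l) = l**(3/2)
(G + W)*(u(-148) - 39410) = (1804 + 195)*((-148)**(3/2) - 39410) = 1999*(-296*I*sqrt(37) - 39410) = 1999*(-39410 - 296*I*sqrt(37)) = -78780590 - 591704*I*sqrt(37)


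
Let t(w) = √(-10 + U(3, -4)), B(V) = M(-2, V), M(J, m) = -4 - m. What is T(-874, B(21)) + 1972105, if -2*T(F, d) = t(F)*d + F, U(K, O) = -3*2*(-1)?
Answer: 1972542 + 25*I ≈ 1.9725e+6 + 25.0*I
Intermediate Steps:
B(V) = -4 - V
U(K, O) = 6 (U(K, O) = -6*(-1) = 6)
t(w) = 2*I (t(w) = √(-10 + 6) = √(-4) = 2*I)
T(F, d) = -F/2 - I*d (T(F, d) = -((2*I)*d + F)/2 = -(2*I*d + F)/2 = -(F + 2*I*d)/2 = -F/2 - I*d)
T(-874, B(21)) + 1972105 = (-½*(-874) - I*(-4 - 1*21)) + 1972105 = (437 - I*(-4 - 21)) + 1972105 = (437 - 1*I*(-25)) + 1972105 = (437 + 25*I) + 1972105 = 1972542 + 25*I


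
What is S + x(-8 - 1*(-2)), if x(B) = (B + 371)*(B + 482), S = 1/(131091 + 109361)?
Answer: 41776130481/240452 ≈ 1.7374e+5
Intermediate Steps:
S = 1/240452 ≈ 4.1588e-6
x(B) = (371 + B)*(482 + B)
S + x(-8 - 1*(-2)) = 1/240452 + (178822 + (-8 - 1*(-2))² + 853*(-8 - 1*(-2))) = 1/240452 + (178822 + (-8 + 2)² + 853*(-8 + 2)) = 1/240452 + (178822 + (-6)² + 853*(-6)) = 1/240452 + (178822 + 36 - 5118) = 1/240452 + 173740 = 41776130481/240452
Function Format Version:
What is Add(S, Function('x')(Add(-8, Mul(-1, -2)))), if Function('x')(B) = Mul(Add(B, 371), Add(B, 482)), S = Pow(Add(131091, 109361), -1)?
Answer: Rational(41776130481, 240452) ≈ 1.7374e+5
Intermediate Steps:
S = Rational(1, 240452) (S = Pow(240452, -1) = Rational(1, 240452) ≈ 4.1588e-6)
Function('x')(B) = Mul(Add(371, B), Add(482, B))
Add(S, Function('x')(Add(-8, Mul(-1, -2)))) = Add(Rational(1, 240452), Add(178822, Pow(Add(-8, Mul(-1, -2)), 2), Mul(853, Add(-8, Mul(-1, -2))))) = Add(Rational(1, 240452), Add(178822, Pow(Add(-8, 2), 2), Mul(853, Add(-8, 2)))) = Add(Rational(1, 240452), Add(178822, Pow(-6, 2), Mul(853, -6))) = Add(Rational(1, 240452), Add(178822, 36, -5118)) = Add(Rational(1, 240452), 173740) = Rational(41776130481, 240452)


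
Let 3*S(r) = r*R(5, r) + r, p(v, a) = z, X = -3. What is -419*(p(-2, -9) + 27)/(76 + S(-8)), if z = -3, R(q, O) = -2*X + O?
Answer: -7542/59 ≈ -127.83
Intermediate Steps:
R(q, O) = 6 + O (R(q, O) = -2*(-3) + O = 6 + O)
p(v, a) = -3
S(r) = r/3 + r*(6 + r)/3 (S(r) = (r*(6 + r) + r)/3 = (r + r*(6 + r))/3 = r/3 + r*(6 + r)/3)
-419*(p(-2, -9) + 27)/(76 + S(-8)) = -419*(-3 + 27)/(76 + (1/3)*(-8)*(7 - 8)) = -10056/(76 + (1/3)*(-8)*(-1)) = -10056/(76 + 8/3) = -10056/236/3 = -10056*3/236 = -419*18/59 = -7542/59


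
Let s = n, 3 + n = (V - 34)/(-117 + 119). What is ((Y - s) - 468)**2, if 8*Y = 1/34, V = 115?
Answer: 18904875025/73984 ≈ 2.5553e+5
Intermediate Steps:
n = 75/2 (n = -3 + (115 - 34)/(-117 + 119) = -3 + 81/2 = 75/2 ≈ 37.500)
s = 75/2 ≈ 37.500
Y = 1/272 (Y = (1/8)/34 = (1/8)*(1/34) = 1/272 ≈ 0.0036765)
((Y - s) - 468)**2 = ((1/272 - 1*75/2) - 468)**2 = ((1/272 - 75/2) - 468)**2 = (-10199/272 - 468)**2 = (-137495/272)**2 = 18904875025/73984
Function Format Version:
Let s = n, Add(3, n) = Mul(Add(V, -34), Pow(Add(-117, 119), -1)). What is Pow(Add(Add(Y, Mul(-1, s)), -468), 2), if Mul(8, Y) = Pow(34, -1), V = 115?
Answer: Rational(18904875025, 73984) ≈ 2.5553e+5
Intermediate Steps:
n = Rational(75, 2) (n = Add(-3, Mul(Add(115, -34), Pow(Add(-117, 119), -1))) = Add(-3, Mul(81, Pow(2, -1))) = Add(-3, Mul(81, Rational(1, 2))) = Add(-3, Rational(81, 2)) = Rational(75, 2) ≈ 37.500)
s = Rational(75, 2) ≈ 37.500
Y = Rational(1, 272) (Y = Mul(Rational(1, 8), Pow(34, -1)) = Mul(Rational(1, 8), Rational(1, 34)) = Rational(1, 272) ≈ 0.0036765)
Pow(Add(Add(Y, Mul(-1, s)), -468), 2) = Pow(Add(Add(Rational(1, 272), Mul(-1, Rational(75, 2))), -468), 2) = Pow(Add(Add(Rational(1, 272), Rational(-75, 2)), -468), 2) = Pow(Add(Rational(-10199, 272), -468), 2) = Pow(Rational(-137495, 272), 2) = Rational(18904875025, 73984)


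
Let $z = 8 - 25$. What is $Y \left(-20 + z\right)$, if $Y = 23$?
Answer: $-851$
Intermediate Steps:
$z = -17$
$Y \left(-20 + z\right) = 23 \left(-20 - 17\right) = 23 \left(-37\right) = -851$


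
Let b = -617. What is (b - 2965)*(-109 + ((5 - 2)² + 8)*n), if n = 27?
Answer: -1253700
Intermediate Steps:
(b - 2965)*(-109 + ((5 - 2)² + 8)*n) = (-617 - 2965)*(-109 + ((5 - 2)² + 8)*27) = -3582*(-109 + (3² + 8)*27) = -3582*(-109 + (9 + 8)*27) = -3582*(-109 + 17*27) = -3582*(-109 + 459) = -3582*350 = -1253700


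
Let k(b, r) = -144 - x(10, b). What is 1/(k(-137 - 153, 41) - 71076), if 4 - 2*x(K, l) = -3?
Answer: -2/142447 ≈ -1.4040e-5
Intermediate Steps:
x(K, l) = 7/2 (x(K, l) = 2 - ½*(-3) = 2 + 3/2 = 7/2)
k(b, r) = -295/2 (k(b, r) = -144 - 1*7/2 = -144 - 7/2 = -295/2)
1/(k(-137 - 153, 41) - 71076) = 1/(-295/2 - 71076) = 1/(-142447/2) = -2/142447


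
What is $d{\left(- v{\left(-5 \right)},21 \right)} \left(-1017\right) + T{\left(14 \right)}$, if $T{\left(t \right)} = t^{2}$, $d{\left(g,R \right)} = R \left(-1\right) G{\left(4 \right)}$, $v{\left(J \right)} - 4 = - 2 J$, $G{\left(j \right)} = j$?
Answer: $85624$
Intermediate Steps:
$v{\left(J \right)} = 4 - 2 J$
$d{\left(g,R \right)} = - 4 R$ ($d{\left(g,R \right)} = R \left(-1\right) 4 = - R 4 = - 4 R$)
$d{\left(- v{\left(-5 \right)},21 \right)} \left(-1017\right) + T{\left(14 \right)} = \left(-4\right) 21 \left(-1017\right) + 14^{2} = \left(-84\right) \left(-1017\right) + 196 = 85428 + 196 = 85624$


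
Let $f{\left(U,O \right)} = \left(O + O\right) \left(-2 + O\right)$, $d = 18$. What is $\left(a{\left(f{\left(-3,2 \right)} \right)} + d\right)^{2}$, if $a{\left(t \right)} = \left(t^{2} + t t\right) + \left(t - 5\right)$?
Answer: $169$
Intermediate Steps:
$f{\left(U,O \right)} = 2 O \left(-2 + O\right)$
$a{\left(t \right)} = -5 + t + 2 t^{2}$ ($a{\left(t \right)} = \left(t^{2} + t^{2}\right) + \left(-5 + t\right) = 2 t^{2} + \left(-5 + t\right) = -5 + t + 2 t^{2}$)
$\left(a{\left(f{\left(-3,2 \right)} \right)} + d\right)^{2} = \left(\left(-5 + 2 \cdot 2 \left(-2 + 2\right) + 2 \left(2 \cdot 2 \left(-2 + 2\right)\right)^{2}\right) + 18\right)^{2} = \left(\left(-5 + 2 \cdot 2 \cdot 0 + 2 \left(2 \cdot 2 \cdot 0\right)^{2}\right) + 18\right)^{2} = \left(\left(-5 + 0 + 2 \cdot 0^{2}\right) + 18\right)^{2} = \left(\left(-5 + 0 + 2 \cdot 0\right) + 18\right)^{2} = \left(\left(-5 + 0 + 0\right) + 18\right)^{2} = \left(-5 + 18\right)^{2} = 13^{2} = 169$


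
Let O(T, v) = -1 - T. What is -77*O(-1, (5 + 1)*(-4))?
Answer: 0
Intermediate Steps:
-77*O(-1, (5 + 1)*(-4)) = -77*(-1 - 1*(-1)) = -77*(-1 + 1) = -77*0 = 0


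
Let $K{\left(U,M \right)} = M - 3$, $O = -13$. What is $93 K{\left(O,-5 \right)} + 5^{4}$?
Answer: $-119$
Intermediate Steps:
$K{\left(U,M \right)} = -3 + M$
$93 K{\left(O,-5 \right)} + 5^{4} = 93 \left(-3 - 5\right) + 5^{4} = 93 \left(-8\right) + 625 = -744 + 625 = -119$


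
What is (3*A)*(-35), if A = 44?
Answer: -4620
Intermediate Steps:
(3*A)*(-35) = (3*44)*(-35) = 132*(-35) = -4620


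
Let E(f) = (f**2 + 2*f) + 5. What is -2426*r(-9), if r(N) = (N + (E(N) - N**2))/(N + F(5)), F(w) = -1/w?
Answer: -133430/23 ≈ -5801.3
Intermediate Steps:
E(f) = 5 + f**2 + 2*f
r(N) = (5 + 3*N)/(-1/5 + N) (r(N) = (N + ((5 + N**2 + 2*N) - N**2))/(N - 1/5) = (N + (5 + 2*N))/(N - 1*1/5) = (5 + 3*N)/(N - 1/5) = (5 + 3*N)/(-1/5 + N))
-2426*r(-9) = -12130*(5 + 3*(-9))/(-1 + 5*(-9)) = -12130*(5 - 27)/(-1 - 45) = -12130*(-22)/(-46) = -12130*(-1)*(-22)/46 = -2426*55/23 = -133430/23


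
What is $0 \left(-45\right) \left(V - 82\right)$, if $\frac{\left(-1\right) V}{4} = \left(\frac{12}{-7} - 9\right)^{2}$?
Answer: $0$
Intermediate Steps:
$V = - \frac{22500}{49}$ ($V = - 4 \left(\frac{12}{-7} - 9\right)^{2} = - 4 \left(12 \left(- \frac{1}{7}\right) - 9\right)^{2} = - 4 \left(- \frac{12}{7} - 9\right)^{2} = - 4 \left(- \frac{75}{7}\right)^{2} = \left(-4\right) \frac{5625}{49} = - \frac{22500}{49} \approx -459.18$)
$0 \left(-45\right) \left(V - 82\right) = 0 \left(-45\right) \left(- \frac{22500}{49} - 82\right) = 0 \left(- \frac{26518}{49}\right) = 0$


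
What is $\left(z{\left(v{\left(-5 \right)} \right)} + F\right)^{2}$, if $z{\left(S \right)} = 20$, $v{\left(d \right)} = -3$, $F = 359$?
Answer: $143641$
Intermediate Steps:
$\left(z{\left(v{\left(-5 \right)} \right)} + F\right)^{2} = \left(20 + 359\right)^{2} = 379^{2} = 143641$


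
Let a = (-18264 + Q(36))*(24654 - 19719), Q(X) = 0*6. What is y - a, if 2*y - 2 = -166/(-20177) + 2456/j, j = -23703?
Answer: 43106520696899464/478255431 ≈ 9.0133e+7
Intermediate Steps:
Q(X) = 0
y = 455445424/478255431 (y = 1 + (-166/(-20177) + 2456/(-23703))/2 = 1 + (-166*(-1/20177) + 2456*(-1/23703))/2 = 1 + (166/20177 - 2456/23703)/2 = 1 + (½)*(-45620014/478255431) = 1 - 22810007/478255431 = 455445424/478255431 ≈ 0.95231)
a = -90132840 (a = (-18264 + 0)*(24654 - 19719) = -18264*4935 = -90132840)
y - a = 455445424/478255431 - 1*(-90132840) = 455445424/478255431 + 90132840 = 43106520696899464/478255431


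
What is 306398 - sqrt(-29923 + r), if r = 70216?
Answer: 306398 - 33*sqrt(37) ≈ 3.0620e+5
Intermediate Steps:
306398 - sqrt(-29923 + r) = 306398 - sqrt(-29923 + 70216) = 306398 - sqrt(40293) = 306398 - 33*sqrt(37)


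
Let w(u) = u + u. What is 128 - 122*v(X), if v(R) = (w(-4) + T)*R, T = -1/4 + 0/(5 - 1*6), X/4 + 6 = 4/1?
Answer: -7924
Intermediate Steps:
w(u) = 2*u
X = -8 (X = -24 + 4*(4/1) = -24 + 4*(4*1) = -24 + 4*4 = -24 + 16 = -8)
T = -¼ (T = -1*¼ + 0/(5 - 6) = -¼ + 0/(-1) = -¼ + 0*(-1) = -¼ + 0 = -¼ ≈ -0.25000)
v(R) = -33*R/4 (v(R) = (2*(-4) - ¼)*R = (-8 - ¼)*R = -33*R/4)
128 - 122*v(X) = 128 - (-2013)*(-8)/2 = 128 - 122*66 = 128 - 8052 = -7924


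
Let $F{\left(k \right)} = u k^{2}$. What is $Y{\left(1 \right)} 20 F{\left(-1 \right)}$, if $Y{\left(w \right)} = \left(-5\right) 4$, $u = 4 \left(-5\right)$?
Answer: $8000$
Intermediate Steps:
$u = -20$
$Y{\left(w \right)} = -20$
$F{\left(k \right)} = - 20 k^{2}$
$Y{\left(1 \right)} 20 F{\left(-1 \right)} = \left(-20\right) 20 \left(- 20 \left(-1\right)^{2}\right) = - 400 \left(\left(-20\right) 1\right) = \left(-400\right) \left(-20\right) = 8000$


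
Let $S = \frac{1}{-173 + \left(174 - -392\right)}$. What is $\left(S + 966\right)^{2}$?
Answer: $\frac{144125770321}{154449} \approx 9.3316 \cdot 10^{5}$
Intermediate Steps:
$S = \frac{1}{393}$ ($S = \frac{1}{-173 + \left(174 + 392\right)} = \frac{1}{-173 + 566} = \frac{1}{393} \approx 0.0025445$)
$\left(S + 966\right)^{2} = \left(\frac{1}{393} + 966\right)^{2} = \left(\frac{379639}{393}\right)^{2} = \frac{144125770321}{154449}$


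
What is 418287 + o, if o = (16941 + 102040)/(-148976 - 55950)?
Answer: 85717762781/204926 ≈ 4.1829e+5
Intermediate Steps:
o = -118981/204926 (o = 118981/(-204926) = 118981*(-1/204926) = -118981/204926 ≈ -0.58060)
418287 + o = 418287 - 118981/204926 = 85717762781/204926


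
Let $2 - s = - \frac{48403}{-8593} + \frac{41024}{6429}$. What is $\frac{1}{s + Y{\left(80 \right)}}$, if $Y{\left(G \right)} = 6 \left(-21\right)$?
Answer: $- \frac{55244397}{7514007347} \approx -0.0073522$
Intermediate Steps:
$s = - \frac{553213325}{55244397}$ ($s = 2 - \left(- \frac{48403}{-8593} + \frac{41024}{6429}\right) = 2 - \left(\left(-48403\right) \left(- \frac{1}{8593}\right) + 41024 \cdot \frac{1}{6429}\right) = 2 - \left(\frac{48403}{8593} + \frac{41024}{6429}\right) = 2 - \frac{663702119}{55244397} = - \frac{553213325}{55244397} \approx -10.014$)
$Y{\left(G \right)} = -126$
$\frac{1}{s + Y{\left(80 \right)}} = \frac{1}{- \frac{553213325}{55244397} - 126} = \frac{1}{- \frac{7514007347}{55244397}} = - \frac{55244397}{7514007347}$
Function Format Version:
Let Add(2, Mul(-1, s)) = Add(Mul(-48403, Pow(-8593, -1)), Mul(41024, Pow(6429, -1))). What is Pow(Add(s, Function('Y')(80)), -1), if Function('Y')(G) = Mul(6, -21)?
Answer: Rational(-55244397, 7514007347) ≈ -0.0073522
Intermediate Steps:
s = Rational(-553213325, 55244397) (s = Add(2, Mul(-1, Add(Mul(-48403, Pow(-8593, -1)), Mul(41024, Pow(6429, -1))))) = Add(2, Mul(-1, Add(Mul(-48403, Rational(-1, 8593)), Mul(41024, Rational(1, 6429))))) = Add(2, Mul(-1, Add(Rational(48403, 8593), Rational(41024, 6429)))) = Add(2, Mul(-1, Rational(663702119, 55244397))) = Add(2, Rational(-663702119, 55244397)) = Rational(-553213325, 55244397) ≈ -10.014)
Function('Y')(G) = -126
Pow(Add(s, Function('Y')(80)), -1) = Pow(Add(Rational(-553213325, 55244397), -126), -1) = Pow(Rational(-7514007347, 55244397), -1) = Rational(-55244397, 7514007347)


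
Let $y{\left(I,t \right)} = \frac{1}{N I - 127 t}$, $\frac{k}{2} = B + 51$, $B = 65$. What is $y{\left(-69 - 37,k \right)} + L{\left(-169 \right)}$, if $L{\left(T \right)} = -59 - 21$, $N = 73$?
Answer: $- \frac{2976161}{37202} \approx -80.0$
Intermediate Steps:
$k = 232$ ($k = 2 \left(65 + 51\right) = 2 \cdot 116 = 232$)
$L{\left(T \right)} = -80$
$y{\left(I,t \right)} = \frac{1}{- 127 t + 73 I}$ ($y{\left(I,t \right)} = \frac{1}{73 I - 127 t} = \frac{1}{- 127 t + 73 I}$)
$y{\left(-69 - 37,k \right)} + L{\left(-169 \right)} = \frac{1}{\left(-127\right) 232 + 73 \left(-69 - 37\right)} - 80 = \frac{1}{-29464 + 73 \left(-69 - 37\right)} - 80 = \frac{1}{-29464 + 73 \left(-106\right)} - 80 = \frac{1}{-29464 - 7738} - 80 = \frac{1}{-37202} - 80 = - \frac{1}{37202} - 80 = - \frac{2976161}{37202}$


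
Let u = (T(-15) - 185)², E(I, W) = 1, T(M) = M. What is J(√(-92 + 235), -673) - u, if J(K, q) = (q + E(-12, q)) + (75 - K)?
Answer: -40597 - √143 ≈ -40609.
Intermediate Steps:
J(K, q) = 76 + q - K (J(K, q) = (q + 1) + (75 - K) = (1 + q) + (75 - K) = 76 + q - K)
u = 40000 (u = (-15 - 185)² = (-200)² = 40000)
J(√(-92 + 235), -673) - u = (76 - 673 - √(-92 + 235)) - 1*40000 = (76 - 673 - √143) - 40000 = (-597 - √143) - 40000 = -40597 - √143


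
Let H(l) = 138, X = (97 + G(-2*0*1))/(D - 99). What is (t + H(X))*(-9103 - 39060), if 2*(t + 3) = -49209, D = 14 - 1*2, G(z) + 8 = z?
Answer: 2357049057/2 ≈ 1.1785e+9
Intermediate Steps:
G(z) = -8 + z
D = 12 (D = 14 - 2 = 12)
t = -49215/2 (t = -3 + (½)*(-49209) = -3 - 49209/2 = -49215/2 ≈ -24608.)
X = -89/87 (X = (97 + (-8 - 2*0*1))/(12 - 99) = (97 + (-8 + 0*1))/(-87) = (97 + (-8 + 0))*(-1/87) = (97 - 8)*(-1/87) = 89*(-1/87) = -89/87 ≈ -1.0230)
(t + H(X))*(-9103 - 39060) = (-49215/2 + 138)*(-9103 - 39060) = -48939/2*(-48163) = 2357049057/2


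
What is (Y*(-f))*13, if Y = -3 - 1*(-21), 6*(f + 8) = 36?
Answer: 468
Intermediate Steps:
f = -2 (f = -8 + (⅙)*36 = -8 + 6 = -2)
Y = 18 (Y = -3 + 21 = 18)
(Y*(-f))*13 = (18*(-1*(-2)))*13 = (18*2)*13 = 36*13 = 468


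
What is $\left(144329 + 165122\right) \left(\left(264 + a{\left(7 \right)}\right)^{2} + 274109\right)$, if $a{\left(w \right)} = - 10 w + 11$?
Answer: $97827982434$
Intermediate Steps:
$a{\left(w \right)} = 11 - 10 w$
$\left(144329 + 165122\right) \left(\left(264 + a{\left(7 \right)}\right)^{2} + 274109\right) = \left(144329 + 165122\right) \left(\left(264 + \left(11 - 70\right)\right)^{2} + 274109\right) = 309451 \left(\left(264 + \left(11 - 70\right)\right)^{2} + 274109\right) = 309451 \left(\left(264 - 59\right)^{2} + 274109\right) = 309451 \left(205^{2} + 274109\right) = 309451 \left(42025 + 274109\right) = 309451 \cdot 316134 = 97827982434$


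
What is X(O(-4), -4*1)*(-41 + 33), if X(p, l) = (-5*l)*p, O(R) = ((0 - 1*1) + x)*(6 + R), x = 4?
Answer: -960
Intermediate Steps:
O(R) = 18 + 3*R (O(R) = ((0 - 1*1) + 4)*(6 + R) = ((0 - 1) + 4)*(6 + R) = (-1 + 4)*(6 + R) = 3*(6 + R) = 18 + 3*R)
X(p, l) = -5*l*p
X(O(-4), -4*1)*(-41 + 33) = (-5*(-4*1)*(18 + 3*(-4)))*(-41 + 33) = -5*(-4)*(18 - 12)*(-8) = -5*(-4)*6*(-8) = 120*(-8) = -960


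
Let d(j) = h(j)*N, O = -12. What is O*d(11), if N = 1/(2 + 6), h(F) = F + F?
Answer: -33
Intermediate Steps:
h(F) = 2*F
N = ⅛ (N = 1/8 = ⅛ ≈ 0.12500)
d(j) = j/4 (d(j) = (2*j)*(⅛) = j/4)
O*d(11) = -3*11 = -12*11/4 = -33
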